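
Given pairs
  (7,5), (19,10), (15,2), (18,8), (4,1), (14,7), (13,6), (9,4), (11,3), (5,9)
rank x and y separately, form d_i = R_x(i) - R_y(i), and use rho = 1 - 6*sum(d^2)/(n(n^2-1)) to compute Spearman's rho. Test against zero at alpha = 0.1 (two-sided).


Step 1: Rank x and y separately (midranks; no ties here).
rank(x): 7->3, 19->10, 15->8, 18->9, 4->1, 14->7, 13->6, 9->4, 11->5, 5->2
rank(y): 5->5, 10->10, 2->2, 8->8, 1->1, 7->7, 6->6, 4->4, 3->3, 9->9
Step 2: d_i = R_x(i) - R_y(i); compute d_i^2.
  (3-5)^2=4, (10-10)^2=0, (8-2)^2=36, (9-8)^2=1, (1-1)^2=0, (7-7)^2=0, (6-6)^2=0, (4-4)^2=0, (5-3)^2=4, (2-9)^2=49
sum(d^2) = 94.
Step 3: rho = 1 - 6*94 / (10*(10^2 - 1)) = 1 - 564/990 = 0.430303.
Step 4: Under H0, t = rho * sqrt((n-2)/(1-rho^2)) = 1.3483 ~ t(8).
Step 5: Two-sided p-value from the t-distribution with 8 df = 0.214492.
Step 6: alpha = 0.1. fail to reject H0.

rho = 0.4303, p = 0.214492, fail to reject H0 at alpha = 0.1.


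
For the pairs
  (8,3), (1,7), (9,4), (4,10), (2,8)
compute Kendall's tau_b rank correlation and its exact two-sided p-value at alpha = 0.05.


Step 1: Enumerate the 10 unordered pairs (i,j) with i<j and classify each by sign(x_j-x_i) * sign(y_j-y_i).
  (1,2):dx=-7,dy=+4->D; (1,3):dx=+1,dy=+1->C; (1,4):dx=-4,dy=+7->D; (1,5):dx=-6,dy=+5->D
  (2,3):dx=+8,dy=-3->D; (2,4):dx=+3,dy=+3->C; (2,5):dx=+1,dy=+1->C; (3,4):dx=-5,dy=+6->D
  (3,5):dx=-7,dy=+4->D; (4,5):dx=-2,dy=-2->C
Step 2: C = 4, D = 6, total pairs = 10.
Step 3: tau = (C - D)/(n(n-1)/2) = (4 - 6)/10 = -0.200000.
Step 4: Exact two-sided p-value (enumerate n! = 120 permutations of y under H0): p = 0.816667.
Step 5: alpha = 0.05. fail to reject H0.

tau_b = -0.2000 (C=4, D=6), p = 0.816667, fail to reject H0.


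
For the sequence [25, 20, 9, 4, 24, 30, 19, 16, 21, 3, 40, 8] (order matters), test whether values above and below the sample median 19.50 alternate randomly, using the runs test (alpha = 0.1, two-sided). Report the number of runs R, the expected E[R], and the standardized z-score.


Step 1: Compute median = 19.50; label A = above, B = below.
Labels in order: AABBAABBABAB  (n_A = 6, n_B = 6)
Step 2: Count runs R = 8.
Step 3: Under H0 (random ordering), E[R] = 2*n_A*n_B/(n_A+n_B) + 1 = 2*6*6/12 + 1 = 7.0000.
        Var[R] = 2*n_A*n_B*(2*n_A*n_B - n_A - n_B) / ((n_A+n_B)^2 * (n_A+n_B-1)) = 4320/1584 = 2.7273.
        SD[R] = 1.6514.
Step 4: Continuity-corrected z = (R - 0.5 - E[R]) / SD[R] = (8 - 0.5 - 7.0000) / 1.6514 = 0.3028.
Step 5: Two-sided p-value via normal approximation = 2*(1 - Phi(|z|)) = 0.762069.
Step 6: alpha = 0.1. fail to reject H0.

R = 8, z = 0.3028, p = 0.762069, fail to reject H0.


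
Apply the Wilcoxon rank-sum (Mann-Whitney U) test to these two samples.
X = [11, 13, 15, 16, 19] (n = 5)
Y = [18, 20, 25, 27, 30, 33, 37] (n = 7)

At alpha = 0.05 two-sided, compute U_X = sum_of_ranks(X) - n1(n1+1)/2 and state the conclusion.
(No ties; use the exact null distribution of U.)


Step 1: Combine and sort all 12 observations; assign midranks.
sorted (value, group): (11,X), (13,X), (15,X), (16,X), (18,Y), (19,X), (20,Y), (25,Y), (27,Y), (30,Y), (33,Y), (37,Y)
ranks: 11->1, 13->2, 15->3, 16->4, 18->5, 19->6, 20->7, 25->8, 27->9, 30->10, 33->11, 37->12
Step 2: Rank sum for X: R1 = 1 + 2 + 3 + 4 + 6 = 16.
Step 3: U_X = R1 - n1(n1+1)/2 = 16 - 5*6/2 = 16 - 15 = 1.
       U_Y = n1*n2 - U_X = 35 - 1 = 34.
Step 4: No ties, so the exact null distribution of U (based on enumerating the C(12,5) = 792 equally likely rank assignments) gives the two-sided p-value.
Step 5: p-value = 0.005051; compare to alpha = 0.05. reject H0.

U_X = 1, p = 0.005051, reject H0 at alpha = 0.05.


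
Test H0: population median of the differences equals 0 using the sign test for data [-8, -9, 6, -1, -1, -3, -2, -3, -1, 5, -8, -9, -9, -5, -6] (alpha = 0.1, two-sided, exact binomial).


Step 1: Discard zero differences. Original n = 15; n_eff = number of nonzero differences = 15.
Nonzero differences (with sign): -8, -9, +6, -1, -1, -3, -2, -3, -1, +5, -8, -9, -9, -5, -6
Step 2: Count signs: positive = 2, negative = 13.
Step 3: Under H0: P(positive) = 0.5, so the number of positives S ~ Bin(15, 0.5).
Step 4: Two-sided exact p-value = sum of Bin(15,0.5) probabilities at or below the observed probability = 0.007385.
Step 5: alpha = 0.1. reject H0.

n_eff = 15, pos = 2, neg = 13, p = 0.007385, reject H0.


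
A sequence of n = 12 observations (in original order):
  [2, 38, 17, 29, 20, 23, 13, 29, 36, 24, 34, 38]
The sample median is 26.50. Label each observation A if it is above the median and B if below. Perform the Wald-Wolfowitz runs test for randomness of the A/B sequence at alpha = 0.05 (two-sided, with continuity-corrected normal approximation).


Step 1: Compute median = 26.50; label A = above, B = below.
Labels in order: BABABBBAABAA  (n_A = 6, n_B = 6)
Step 2: Count runs R = 8.
Step 3: Under H0 (random ordering), E[R] = 2*n_A*n_B/(n_A+n_B) + 1 = 2*6*6/12 + 1 = 7.0000.
        Var[R] = 2*n_A*n_B*(2*n_A*n_B - n_A - n_B) / ((n_A+n_B)^2 * (n_A+n_B-1)) = 4320/1584 = 2.7273.
        SD[R] = 1.6514.
Step 4: Continuity-corrected z = (R - 0.5 - E[R]) / SD[R] = (8 - 0.5 - 7.0000) / 1.6514 = 0.3028.
Step 5: Two-sided p-value via normal approximation = 2*(1 - Phi(|z|)) = 0.762069.
Step 6: alpha = 0.05. fail to reject H0.

R = 8, z = 0.3028, p = 0.762069, fail to reject H0.


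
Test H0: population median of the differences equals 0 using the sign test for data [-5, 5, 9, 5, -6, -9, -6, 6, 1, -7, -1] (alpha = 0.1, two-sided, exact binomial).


Step 1: Discard zero differences. Original n = 11; n_eff = number of nonzero differences = 11.
Nonzero differences (with sign): -5, +5, +9, +5, -6, -9, -6, +6, +1, -7, -1
Step 2: Count signs: positive = 5, negative = 6.
Step 3: Under H0: P(positive) = 0.5, so the number of positives S ~ Bin(11, 0.5).
Step 4: Two-sided exact p-value = sum of Bin(11,0.5) probabilities at or below the observed probability = 1.000000.
Step 5: alpha = 0.1. fail to reject H0.

n_eff = 11, pos = 5, neg = 6, p = 1.000000, fail to reject H0.


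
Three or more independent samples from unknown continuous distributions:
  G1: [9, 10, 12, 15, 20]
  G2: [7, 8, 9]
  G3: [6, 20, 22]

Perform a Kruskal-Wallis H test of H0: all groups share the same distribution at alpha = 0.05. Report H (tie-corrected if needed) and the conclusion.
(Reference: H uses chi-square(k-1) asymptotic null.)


Step 1: Combine all N = 11 observations and assign midranks.
sorted (value, group, rank): (6,G3,1), (7,G2,2), (8,G2,3), (9,G1,4.5), (9,G2,4.5), (10,G1,6), (12,G1,7), (15,G1,8), (20,G1,9.5), (20,G3,9.5), (22,G3,11)
Step 2: Sum ranks within each group.
R_1 = 35 (n_1 = 5)
R_2 = 9.5 (n_2 = 3)
R_3 = 21.5 (n_3 = 3)
Step 3: H = 12/(N(N+1)) * sum(R_i^2/n_i) - 3(N+1)
     = 12/(11*12) * (35^2/5 + 9.5^2/3 + 21.5^2/3) - 3*12
     = 0.090909 * 429.167 - 36
     = 3.015152.
Step 4: Ties present; correction factor C = 1 - 12/(11^3 - 11) = 0.990909. Corrected H = 3.015152 / 0.990909 = 3.042813.
Step 5: Under H0, H ~ chi^2(2); p-value = 0.218404.
Step 6: alpha = 0.05. fail to reject H0.

H = 3.0428, df = 2, p = 0.218404, fail to reject H0.


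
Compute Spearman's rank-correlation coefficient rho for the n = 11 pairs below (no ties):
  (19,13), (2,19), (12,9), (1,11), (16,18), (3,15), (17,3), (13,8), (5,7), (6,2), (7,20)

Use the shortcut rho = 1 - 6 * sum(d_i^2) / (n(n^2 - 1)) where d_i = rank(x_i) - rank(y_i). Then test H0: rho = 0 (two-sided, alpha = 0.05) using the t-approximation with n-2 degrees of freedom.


Step 1: Rank x and y separately (midranks; no ties here).
rank(x): 19->11, 2->2, 12->7, 1->1, 16->9, 3->3, 17->10, 13->8, 5->4, 6->5, 7->6
rank(y): 13->7, 19->10, 9->5, 11->6, 18->9, 15->8, 3->2, 8->4, 7->3, 2->1, 20->11
Step 2: d_i = R_x(i) - R_y(i); compute d_i^2.
  (11-7)^2=16, (2-10)^2=64, (7-5)^2=4, (1-6)^2=25, (9-9)^2=0, (3-8)^2=25, (10-2)^2=64, (8-4)^2=16, (4-3)^2=1, (5-1)^2=16, (6-11)^2=25
sum(d^2) = 256.
Step 3: rho = 1 - 6*256 / (11*(11^2 - 1)) = 1 - 1536/1320 = -0.163636.
Step 4: Under H0, t = rho * sqrt((n-2)/(1-rho^2)) = -0.4976 ~ t(9).
Step 5: Two-sided p-value from the t-distribution with 9 df = 0.630685.
Step 6: alpha = 0.05. fail to reject H0.

rho = -0.1636, p = 0.630685, fail to reject H0 at alpha = 0.05.


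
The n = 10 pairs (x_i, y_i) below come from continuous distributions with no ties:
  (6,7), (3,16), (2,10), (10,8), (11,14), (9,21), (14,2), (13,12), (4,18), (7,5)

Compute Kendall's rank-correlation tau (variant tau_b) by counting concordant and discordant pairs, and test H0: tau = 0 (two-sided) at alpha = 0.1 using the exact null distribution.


Step 1: Enumerate the 45 unordered pairs (i,j) with i<j and classify each by sign(x_j-x_i) * sign(y_j-y_i).
  (1,2):dx=-3,dy=+9->D; (1,3):dx=-4,dy=+3->D; (1,4):dx=+4,dy=+1->C; (1,5):dx=+5,dy=+7->C
  (1,6):dx=+3,dy=+14->C; (1,7):dx=+8,dy=-5->D; (1,8):dx=+7,dy=+5->C; (1,9):dx=-2,dy=+11->D
  (1,10):dx=+1,dy=-2->D; (2,3):dx=-1,dy=-6->C; (2,4):dx=+7,dy=-8->D; (2,5):dx=+8,dy=-2->D
  (2,6):dx=+6,dy=+5->C; (2,7):dx=+11,dy=-14->D; (2,8):dx=+10,dy=-4->D; (2,9):dx=+1,dy=+2->C
  (2,10):dx=+4,dy=-11->D; (3,4):dx=+8,dy=-2->D; (3,5):dx=+9,dy=+4->C; (3,6):dx=+7,dy=+11->C
  (3,7):dx=+12,dy=-8->D; (3,8):dx=+11,dy=+2->C; (3,9):dx=+2,dy=+8->C; (3,10):dx=+5,dy=-5->D
  (4,5):dx=+1,dy=+6->C; (4,6):dx=-1,dy=+13->D; (4,7):dx=+4,dy=-6->D; (4,8):dx=+3,dy=+4->C
  (4,9):dx=-6,dy=+10->D; (4,10):dx=-3,dy=-3->C; (5,6):dx=-2,dy=+7->D; (5,7):dx=+3,dy=-12->D
  (5,8):dx=+2,dy=-2->D; (5,9):dx=-7,dy=+4->D; (5,10):dx=-4,dy=-9->C; (6,7):dx=+5,dy=-19->D
  (6,8):dx=+4,dy=-9->D; (6,9):dx=-5,dy=-3->C; (6,10):dx=-2,dy=-16->C; (7,8):dx=-1,dy=+10->D
  (7,9):dx=-10,dy=+16->D; (7,10):dx=-7,dy=+3->D; (8,9):dx=-9,dy=+6->D; (8,10):dx=-6,dy=-7->C
  (9,10):dx=+3,dy=-13->D
Step 2: C = 18, D = 27, total pairs = 45.
Step 3: tau = (C - D)/(n(n-1)/2) = (18 - 27)/45 = -0.200000.
Step 4: Exact two-sided p-value (enumerate n! = 3628800 permutations of y under H0): p = 0.484313.
Step 5: alpha = 0.1. fail to reject H0.

tau_b = -0.2000 (C=18, D=27), p = 0.484313, fail to reject H0.


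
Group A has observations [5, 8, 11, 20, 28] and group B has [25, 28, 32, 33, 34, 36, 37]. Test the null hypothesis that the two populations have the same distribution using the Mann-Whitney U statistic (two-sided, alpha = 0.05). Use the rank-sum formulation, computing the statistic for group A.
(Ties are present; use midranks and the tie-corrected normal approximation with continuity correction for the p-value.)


Step 1: Combine and sort all 12 observations; assign midranks.
sorted (value, group): (5,X), (8,X), (11,X), (20,X), (25,Y), (28,X), (28,Y), (32,Y), (33,Y), (34,Y), (36,Y), (37,Y)
ranks: 5->1, 8->2, 11->3, 20->4, 25->5, 28->6.5, 28->6.5, 32->8, 33->9, 34->10, 36->11, 37->12
Step 2: Rank sum for X: R1 = 1 + 2 + 3 + 4 + 6.5 = 16.5.
Step 3: U_X = R1 - n1(n1+1)/2 = 16.5 - 5*6/2 = 16.5 - 15 = 1.5.
       U_Y = n1*n2 - U_X = 35 - 1.5 = 33.5.
Step 4: Ties are present, so use the tie-corrected normal approximation (with continuity correction) for the p-value.
Step 5: p-value = 0.011682; compare to alpha = 0.05. reject H0.

U_X = 1.5, p = 0.011682, reject H0 at alpha = 0.05.


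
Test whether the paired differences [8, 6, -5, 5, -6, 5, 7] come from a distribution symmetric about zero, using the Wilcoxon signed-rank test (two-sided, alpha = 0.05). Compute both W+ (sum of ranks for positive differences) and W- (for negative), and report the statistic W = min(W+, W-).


Step 1: Drop any zero differences (none here) and take |d_i|.
|d| = [8, 6, 5, 5, 6, 5, 7]
Step 2: Midrank |d_i| (ties get averaged ranks).
ranks: |8|->7, |6|->4.5, |5|->2, |5|->2, |6|->4.5, |5|->2, |7|->6
Step 3: Attach original signs; sum ranks with positive sign and with negative sign.
W+ = 7 + 4.5 + 2 + 2 + 6 = 21.5
W- = 2 + 4.5 = 6.5
(Check: W+ + W- = 28 should equal n(n+1)/2 = 28.)
Step 4: Test statistic W = min(W+, W-) = 6.5.
Step 5: Ties in |d|, so use the tie-corrected normal approximation.
        E[W] = n(n+1)/4 = 7*8/4 = 14.
        Tie groups: |d|=5 (t=3), |d|=6 (t=2); sum(t^3 - t) = 30.
        Var[W] = n(n+1)(2n+1)/24 - sum(t^3-t)/48 = 840/24 - 30/48 = 34.375.
        z = (W - E[W]) / sqrt(Var[W]) = (6.5 - 14) / 5.8630 = -1.2792.
        Two-sided p = 2*Phi(z) = 0.200825.
Step 6: alpha = 0.05. fail to reject H0.

W+ = 21.5, W- = 6.5, W = min = 6.5, p = 0.200825, fail to reject H0.


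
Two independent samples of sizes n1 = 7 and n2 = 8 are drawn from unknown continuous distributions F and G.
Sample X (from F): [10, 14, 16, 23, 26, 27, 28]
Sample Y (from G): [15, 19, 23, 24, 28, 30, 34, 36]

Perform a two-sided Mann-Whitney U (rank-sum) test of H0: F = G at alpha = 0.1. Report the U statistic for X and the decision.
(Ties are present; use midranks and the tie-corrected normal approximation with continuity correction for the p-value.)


Step 1: Combine and sort all 15 observations; assign midranks.
sorted (value, group): (10,X), (14,X), (15,Y), (16,X), (19,Y), (23,X), (23,Y), (24,Y), (26,X), (27,X), (28,X), (28,Y), (30,Y), (34,Y), (36,Y)
ranks: 10->1, 14->2, 15->3, 16->4, 19->5, 23->6.5, 23->6.5, 24->8, 26->9, 27->10, 28->11.5, 28->11.5, 30->13, 34->14, 36->15
Step 2: Rank sum for X: R1 = 1 + 2 + 4 + 6.5 + 9 + 10 + 11.5 = 44.
Step 3: U_X = R1 - n1(n1+1)/2 = 44 - 7*8/2 = 44 - 28 = 16.
       U_Y = n1*n2 - U_X = 56 - 16 = 40.
Step 4: Ties are present, so use the tie-corrected normal approximation (with continuity correction) for the p-value.
Step 5: p-value = 0.182450; compare to alpha = 0.1. fail to reject H0.

U_X = 16, p = 0.182450, fail to reject H0 at alpha = 0.1.


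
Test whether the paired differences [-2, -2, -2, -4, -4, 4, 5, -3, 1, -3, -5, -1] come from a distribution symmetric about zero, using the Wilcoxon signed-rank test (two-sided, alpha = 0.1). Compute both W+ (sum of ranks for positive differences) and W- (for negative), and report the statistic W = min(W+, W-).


Step 1: Drop any zero differences (none here) and take |d_i|.
|d| = [2, 2, 2, 4, 4, 4, 5, 3, 1, 3, 5, 1]
Step 2: Midrank |d_i| (ties get averaged ranks).
ranks: |2|->4, |2|->4, |2|->4, |4|->9, |4|->9, |4|->9, |5|->11.5, |3|->6.5, |1|->1.5, |3|->6.5, |5|->11.5, |1|->1.5
Step 3: Attach original signs; sum ranks with positive sign and with negative sign.
W+ = 9 + 11.5 + 1.5 = 22
W- = 4 + 4 + 4 + 9 + 9 + 6.5 + 6.5 + 11.5 + 1.5 = 56
(Check: W+ + W- = 78 should equal n(n+1)/2 = 78.)
Step 4: Test statistic W = min(W+, W-) = 22.
Step 5: Ties in |d|, so use the tie-corrected normal approximation.
        E[W] = n(n+1)/4 = 12*13/4 = 39.
        Tie groups: |d|=1 (t=2), |d|=2 (t=3), |d|=3 (t=2), |d|=4 (t=3), |d|=5 (t=2); sum(t^3 - t) = 66.
        Var[W] = n(n+1)(2n+1)/24 - sum(t^3-t)/48 = 3900/24 - 66/48 = 161.125.
        z = (W - E[W]) / sqrt(Var[W]) = (22 - 39) / 12.6935 = -1.3393.
        Two-sided p = 2*Phi(z) = 0.180483.
Step 6: alpha = 0.1. fail to reject H0.

W+ = 22, W- = 56, W = min = 22, p = 0.180483, fail to reject H0.


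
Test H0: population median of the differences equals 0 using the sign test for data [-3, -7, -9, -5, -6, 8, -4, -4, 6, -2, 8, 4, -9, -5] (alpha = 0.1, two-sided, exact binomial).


Step 1: Discard zero differences. Original n = 14; n_eff = number of nonzero differences = 14.
Nonzero differences (with sign): -3, -7, -9, -5, -6, +8, -4, -4, +6, -2, +8, +4, -9, -5
Step 2: Count signs: positive = 4, negative = 10.
Step 3: Under H0: P(positive) = 0.5, so the number of positives S ~ Bin(14, 0.5).
Step 4: Two-sided exact p-value = sum of Bin(14,0.5) probabilities at or below the observed probability = 0.179565.
Step 5: alpha = 0.1. fail to reject H0.

n_eff = 14, pos = 4, neg = 10, p = 0.179565, fail to reject H0.


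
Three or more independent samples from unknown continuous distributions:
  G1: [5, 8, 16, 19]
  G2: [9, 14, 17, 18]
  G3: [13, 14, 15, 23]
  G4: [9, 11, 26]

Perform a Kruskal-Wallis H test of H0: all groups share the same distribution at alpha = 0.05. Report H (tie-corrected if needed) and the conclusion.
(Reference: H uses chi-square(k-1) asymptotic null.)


Step 1: Combine all N = 15 observations and assign midranks.
sorted (value, group, rank): (5,G1,1), (8,G1,2), (9,G2,3.5), (9,G4,3.5), (11,G4,5), (13,G3,6), (14,G2,7.5), (14,G3,7.5), (15,G3,9), (16,G1,10), (17,G2,11), (18,G2,12), (19,G1,13), (23,G3,14), (26,G4,15)
Step 2: Sum ranks within each group.
R_1 = 26 (n_1 = 4)
R_2 = 34 (n_2 = 4)
R_3 = 36.5 (n_3 = 4)
R_4 = 23.5 (n_4 = 3)
Step 3: H = 12/(N(N+1)) * sum(R_i^2/n_i) - 3(N+1)
     = 12/(15*16) * (26^2/4 + 34^2/4 + 36.5^2/4 + 23.5^2/3) - 3*16
     = 0.050000 * 975.146 - 48
     = 0.757292.
Step 4: Ties present; correction factor C = 1 - 12/(15^3 - 15) = 0.996429. Corrected H = 0.757292 / 0.996429 = 0.760006.
Step 5: Under H0, H ~ chi^2(3); p-value = 0.859007.
Step 6: alpha = 0.05. fail to reject H0.

H = 0.7600, df = 3, p = 0.859007, fail to reject H0.


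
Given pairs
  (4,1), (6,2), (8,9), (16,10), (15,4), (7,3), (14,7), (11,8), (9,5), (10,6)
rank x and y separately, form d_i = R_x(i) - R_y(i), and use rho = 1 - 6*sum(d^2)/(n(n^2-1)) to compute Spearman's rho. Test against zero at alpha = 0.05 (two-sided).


Step 1: Rank x and y separately (midranks; no ties here).
rank(x): 4->1, 6->2, 8->4, 16->10, 15->9, 7->3, 14->8, 11->7, 9->5, 10->6
rank(y): 1->1, 2->2, 9->9, 10->10, 4->4, 3->3, 7->7, 8->8, 5->5, 6->6
Step 2: d_i = R_x(i) - R_y(i); compute d_i^2.
  (1-1)^2=0, (2-2)^2=0, (4-9)^2=25, (10-10)^2=0, (9-4)^2=25, (3-3)^2=0, (8-7)^2=1, (7-8)^2=1, (5-5)^2=0, (6-6)^2=0
sum(d^2) = 52.
Step 3: rho = 1 - 6*52 / (10*(10^2 - 1)) = 1 - 312/990 = 0.684848.
Step 4: Under H0, t = rho * sqrt((n-2)/(1-rho^2)) = 2.6583 ~ t(8).
Step 5: Two-sided p-value from the t-distribution with 8 df = 0.028883.
Step 6: alpha = 0.05. reject H0.

rho = 0.6848, p = 0.028883, reject H0 at alpha = 0.05.


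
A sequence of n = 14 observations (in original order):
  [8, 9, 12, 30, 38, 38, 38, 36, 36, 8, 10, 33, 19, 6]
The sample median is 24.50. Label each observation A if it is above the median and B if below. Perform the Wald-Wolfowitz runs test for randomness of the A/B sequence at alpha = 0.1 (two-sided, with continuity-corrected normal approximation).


Step 1: Compute median = 24.50; label A = above, B = below.
Labels in order: BBBAAAAAABBABB  (n_A = 7, n_B = 7)
Step 2: Count runs R = 5.
Step 3: Under H0 (random ordering), E[R] = 2*n_A*n_B/(n_A+n_B) + 1 = 2*7*7/14 + 1 = 8.0000.
        Var[R] = 2*n_A*n_B*(2*n_A*n_B - n_A - n_B) / ((n_A+n_B)^2 * (n_A+n_B-1)) = 8232/2548 = 3.2308.
        SD[R] = 1.7974.
Step 4: Continuity-corrected z = (R + 0.5 - E[R]) / SD[R] = (5 + 0.5 - 8.0000) / 1.7974 = -1.3909.
Step 5: Two-sided p-value via normal approximation = 2*(1 - Phi(|z|)) = 0.164264.
Step 6: alpha = 0.1. fail to reject H0.

R = 5, z = -1.3909, p = 0.164264, fail to reject H0.


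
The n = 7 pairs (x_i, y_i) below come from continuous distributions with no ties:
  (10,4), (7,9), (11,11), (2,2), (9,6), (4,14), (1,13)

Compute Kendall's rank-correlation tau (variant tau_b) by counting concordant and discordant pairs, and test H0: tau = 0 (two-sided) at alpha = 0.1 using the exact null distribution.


Step 1: Enumerate the 21 unordered pairs (i,j) with i<j and classify each by sign(x_j-x_i) * sign(y_j-y_i).
  (1,2):dx=-3,dy=+5->D; (1,3):dx=+1,dy=+7->C; (1,4):dx=-8,dy=-2->C; (1,5):dx=-1,dy=+2->D
  (1,6):dx=-6,dy=+10->D; (1,7):dx=-9,dy=+9->D; (2,3):dx=+4,dy=+2->C; (2,4):dx=-5,dy=-7->C
  (2,5):dx=+2,dy=-3->D; (2,6):dx=-3,dy=+5->D; (2,7):dx=-6,dy=+4->D; (3,4):dx=-9,dy=-9->C
  (3,5):dx=-2,dy=-5->C; (3,6):dx=-7,dy=+3->D; (3,7):dx=-10,dy=+2->D; (4,5):dx=+7,dy=+4->C
  (4,6):dx=+2,dy=+12->C; (4,7):dx=-1,dy=+11->D; (5,6):dx=-5,dy=+8->D; (5,7):dx=-8,dy=+7->D
  (6,7):dx=-3,dy=-1->C
Step 2: C = 9, D = 12, total pairs = 21.
Step 3: tau = (C - D)/(n(n-1)/2) = (9 - 12)/21 = -0.142857.
Step 4: Exact two-sided p-value (enumerate n! = 5040 permutations of y under H0): p = 0.772619.
Step 5: alpha = 0.1. fail to reject H0.

tau_b = -0.1429 (C=9, D=12), p = 0.772619, fail to reject H0.


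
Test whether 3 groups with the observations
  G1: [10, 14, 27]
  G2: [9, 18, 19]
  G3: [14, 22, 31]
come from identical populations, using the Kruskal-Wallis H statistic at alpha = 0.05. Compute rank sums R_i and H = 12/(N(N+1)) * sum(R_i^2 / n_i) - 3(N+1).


Step 1: Combine all N = 9 observations and assign midranks.
sorted (value, group, rank): (9,G2,1), (10,G1,2), (14,G1,3.5), (14,G3,3.5), (18,G2,5), (19,G2,6), (22,G3,7), (27,G1,8), (31,G3,9)
Step 2: Sum ranks within each group.
R_1 = 13.5 (n_1 = 3)
R_2 = 12 (n_2 = 3)
R_3 = 19.5 (n_3 = 3)
Step 3: H = 12/(N(N+1)) * sum(R_i^2/n_i) - 3(N+1)
     = 12/(9*10) * (13.5^2/3 + 12^2/3 + 19.5^2/3) - 3*10
     = 0.133333 * 235.5 - 30
     = 1.400000.
Step 4: Ties present; correction factor C = 1 - 6/(9^3 - 9) = 0.991667. Corrected H = 1.400000 / 0.991667 = 1.411765.
Step 5: Under H0, H ~ chi^2(2); p-value = 0.493673.
Step 6: alpha = 0.05. fail to reject H0.

H = 1.4118, df = 2, p = 0.493673, fail to reject H0.


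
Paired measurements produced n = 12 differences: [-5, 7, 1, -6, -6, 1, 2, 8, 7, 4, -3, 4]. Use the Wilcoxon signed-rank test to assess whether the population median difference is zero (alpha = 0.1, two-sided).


Step 1: Drop any zero differences (none here) and take |d_i|.
|d| = [5, 7, 1, 6, 6, 1, 2, 8, 7, 4, 3, 4]
Step 2: Midrank |d_i| (ties get averaged ranks).
ranks: |5|->7, |7|->10.5, |1|->1.5, |6|->8.5, |6|->8.5, |1|->1.5, |2|->3, |8|->12, |7|->10.5, |4|->5.5, |3|->4, |4|->5.5
Step 3: Attach original signs; sum ranks with positive sign and with negative sign.
W+ = 10.5 + 1.5 + 1.5 + 3 + 12 + 10.5 + 5.5 + 5.5 = 50
W- = 7 + 8.5 + 8.5 + 4 = 28
(Check: W+ + W- = 78 should equal n(n+1)/2 = 78.)
Step 4: Test statistic W = min(W+, W-) = 28.
Step 5: Ties in |d|, so use the tie-corrected normal approximation.
        E[W] = n(n+1)/4 = 12*13/4 = 39.
        Tie groups: |d|=1 (t=2), |d|=4 (t=2), |d|=6 (t=2), |d|=7 (t=2); sum(t^3 - t) = 24.
        Var[W] = n(n+1)(2n+1)/24 - sum(t^3-t)/48 = 3900/24 - 24/48 = 162.
        z = (W - E[W]) / sqrt(Var[W]) = (28 - 39) / 12.7279 = -0.8642.
        Two-sided p = 2*Phi(z) = 0.387455.
Step 6: alpha = 0.1. fail to reject H0.

W+ = 50, W- = 28, W = min = 28, p = 0.387455, fail to reject H0.


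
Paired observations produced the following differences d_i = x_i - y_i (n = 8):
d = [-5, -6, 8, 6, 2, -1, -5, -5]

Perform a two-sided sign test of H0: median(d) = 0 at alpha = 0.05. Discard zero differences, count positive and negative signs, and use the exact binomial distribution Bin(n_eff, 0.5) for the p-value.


Step 1: Discard zero differences. Original n = 8; n_eff = number of nonzero differences = 8.
Nonzero differences (with sign): -5, -6, +8, +6, +2, -1, -5, -5
Step 2: Count signs: positive = 3, negative = 5.
Step 3: Under H0: P(positive) = 0.5, so the number of positives S ~ Bin(8, 0.5).
Step 4: Two-sided exact p-value = sum of Bin(8,0.5) probabilities at or below the observed probability = 0.726562.
Step 5: alpha = 0.05. fail to reject H0.

n_eff = 8, pos = 3, neg = 5, p = 0.726562, fail to reject H0.


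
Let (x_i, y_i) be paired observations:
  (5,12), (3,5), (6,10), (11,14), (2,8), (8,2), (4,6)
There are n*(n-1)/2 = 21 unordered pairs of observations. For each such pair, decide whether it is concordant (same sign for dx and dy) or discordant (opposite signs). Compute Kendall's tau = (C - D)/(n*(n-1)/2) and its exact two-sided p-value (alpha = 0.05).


Step 1: Enumerate the 21 unordered pairs (i,j) with i<j and classify each by sign(x_j-x_i) * sign(y_j-y_i).
  (1,2):dx=-2,dy=-7->C; (1,3):dx=+1,dy=-2->D; (1,4):dx=+6,dy=+2->C; (1,5):dx=-3,dy=-4->C
  (1,6):dx=+3,dy=-10->D; (1,7):dx=-1,dy=-6->C; (2,3):dx=+3,dy=+5->C; (2,4):dx=+8,dy=+9->C
  (2,5):dx=-1,dy=+3->D; (2,6):dx=+5,dy=-3->D; (2,7):dx=+1,dy=+1->C; (3,4):dx=+5,dy=+4->C
  (3,5):dx=-4,dy=-2->C; (3,6):dx=+2,dy=-8->D; (3,7):dx=-2,dy=-4->C; (4,5):dx=-9,dy=-6->C
  (4,6):dx=-3,dy=-12->C; (4,7):dx=-7,dy=-8->C; (5,6):dx=+6,dy=-6->D; (5,7):dx=+2,dy=-2->D
  (6,7):dx=-4,dy=+4->D
Step 2: C = 13, D = 8, total pairs = 21.
Step 3: tau = (C - D)/(n(n-1)/2) = (13 - 8)/21 = 0.238095.
Step 4: Exact two-sided p-value (enumerate n! = 5040 permutations of y under H0): p = 0.561905.
Step 5: alpha = 0.05. fail to reject H0.

tau_b = 0.2381 (C=13, D=8), p = 0.561905, fail to reject H0.


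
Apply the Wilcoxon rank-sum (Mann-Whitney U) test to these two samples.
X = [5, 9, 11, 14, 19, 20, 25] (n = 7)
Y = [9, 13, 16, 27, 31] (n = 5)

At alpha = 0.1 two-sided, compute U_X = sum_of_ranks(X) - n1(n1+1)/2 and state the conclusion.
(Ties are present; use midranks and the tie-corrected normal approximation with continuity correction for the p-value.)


Step 1: Combine and sort all 12 observations; assign midranks.
sorted (value, group): (5,X), (9,X), (9,Y), (11,X), (13,Y), (14,X), (16,Y), (19,X), (20,X), (25,X), (27,Y), (31,Y)
ranks: 5->1, 9->2.5, 9->2.5, 11->4, 13->5, 14->6, 16->7, 19->8, 20->9, 25->10, 27->11, 31->12
Step 2: Rank sum for X: R1 = 1 + 2.5 + 4 + 6 + 8 + 9 + 10 = 40.5.
Step 3: U_X = R1 - n1(n1+1)/2 = 40.5 - 7*8/2 = 40.5 - 28 = 12.5.
       U_Y = n1*n2 - U_X = 35 - 12.5 = 22.5.
Step 4: Ties are present, so use the tie-corrected normal approximation (with continuity correction) for the p-value.
Step 5: p-value = 0.464120; compare to alpha = 0.1. fail to reject H0.

U_X = 12.5, p = 0.464120, fail to reject H0 at alpha = 0.1.


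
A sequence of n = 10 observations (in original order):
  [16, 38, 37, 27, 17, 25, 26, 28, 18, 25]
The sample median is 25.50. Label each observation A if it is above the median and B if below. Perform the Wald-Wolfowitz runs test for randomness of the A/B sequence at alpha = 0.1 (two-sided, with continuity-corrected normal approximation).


Step 1: Compute median = 25.50; label A = above, B = below.
Labels in order: BAAABBAABB  (n_A = 5, n_B = 5)
Step 2: Count runs R = 5.
Step 3: Under H0 (random ordering), E[R] = 2*n_A*n_B/(n_A+n_B) + 1 = 2*5*5/10 + 1 = 6.0000.
        Var[R] = 2*n_A*n_B*(2*n_A*n_B - n_A - n_B) / ((n_A+n_B)^2 * (n_A+n_B-1)) = 2000/900 = 2.2222.
        SD[R] = 1.4907.
Step 4: Continuity-corrected z = (R + 0.5 - E[R]) / SD[R] = (5 + 0.5 - 6.0000) / 1.4907 = -0.3354.
Step 5: Two-sided p-value via normal approximation = 2*(1 - Phi(|z|)) = 0.737316.
Step 6: alpha = 0.1. fail to reject H0.

R = 5, z = -0.3354, p = 0.737316, fail to reject H0.


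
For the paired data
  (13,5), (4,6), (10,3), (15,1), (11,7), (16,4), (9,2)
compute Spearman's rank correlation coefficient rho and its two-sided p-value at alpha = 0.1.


Step 1: Rank x and y separately (midranks; no ties here).
rank(x): 13->5, 4->1, 10->3, 15->6, 11->4, 16->7, 9->2
rank(y): 5->5, 6->6, 3->3, 1->1, 7->7, 4->4, 2->2
Step 2: d_i = R_x(i) - R_y(i); compute d_i^2.
  (5-5)^2=0, (1-6)^2=25, (3-3)^2=0, (6-1)^2=25, (4-7)^2=9, (7-4)^2=9, (2-2)^2=0
sum(d^2) = 68.
Step 3: rho = 1 - 6*68 / (7*(7^2 - 1)) = 1 - 408/336 = -0.214286.
Step 4: Under H0, t = rho * sqrt((n-2)/(1-rho^2)) = -0.4906 ~ t(5).
Step 5: Two-sided p-value from the t-distribution with 5 df = 0.644512.
Step 6: alpha = 0.1. fail to reject H0.

rho = -0.2143, p = 0.644512, fail to reject H0 at alpha = 0.1.


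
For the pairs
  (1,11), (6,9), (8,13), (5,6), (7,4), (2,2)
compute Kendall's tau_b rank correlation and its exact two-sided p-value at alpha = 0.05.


Step 1: Enumerate the 15 unordered pairs (i,j) with i<j and classify each by sign(x_j-x_i) * sign(y_j-y_i).
  (1,2):dx=+5,dy=-2->D; (1,3):dx=+7,dy=+2->C; (1,4):dx=+4,dy=-5->D; (1,5):dx=+6,dy=-7->D
  (1,6):dx=+1,dy=-9->D; (2,3):dx=+2,dy=+4->C; (2,4):dx=-1,dy=-3->C; (2,5):dx=+1,dy=-5->D
  (2,6):dx=-4,dy=-7->C; (3,4):dx=-3,dy=-7->C; (3,5):dx=-1,dy=-9->C; (3,6):dx=-6,dy=-11->C
  (4,5):dx=+2,dy=-2->D; (4,6):dx=-3,dy=-4->C; (5,6):dx=-5,dy=-2->C
Step 2: C = 9, D = 6, total pairs = 15.
Step 3: tau = (C - D)/(n(n-1)/2) = (9 - 6)/15 = 0.200000.
Step 4: Exact two-sided p-value (enumerate n! = 720 permutations of y under H0): p = 0.719444.
Step 5: alpha = 0.05. fail to reject H0.

tau_b = 0.2000 (C=9, D=6), p = 0.719444, fail to reject H0.


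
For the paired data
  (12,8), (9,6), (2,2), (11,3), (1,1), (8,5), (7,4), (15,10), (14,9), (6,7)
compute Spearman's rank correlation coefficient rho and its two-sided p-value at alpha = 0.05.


Step 1: Rank x and y separately (midranks; no ties here).
rank(x): 12->8, 9->6, 2->2, 11->7, 1->1, 8->5, 7->4, 15->10, 14->9, 6->3
rank(y): 8->8, 6->6, 2->2, 3->3, 1->1, 5->5, 4->4, 10->10, 9->9, 7->7
Step 2: d_i = R_x(i) - R_y(i); compute d_i^2.
  (8-8)^2=0, (6-6)^2=0, (2-2)^2=0, (7-3)^2=16, (1-1)^2=0, (5-5)^2=0, (4-4)^2=0, (10-10)^2=0, (9-9)^2=0, (3-7)^2=16
sum(d^2) = 32.
Step 3: rho = 1 - 6*32 / (10*(10^2 - 1)) = 1 - 192/990 = 0.806061.
Step 4: Under H0, t = rho * sqrt((n-2)/(1-rho^2)) = 3.8522 ~ t(8).
Step 5: Two-sided p-value from the t-distribution with 8 df = 0.004862.
Step 6: alpha = 0.05. reject H0.

rho = 0.8061, p = 0.004862, reject H0 at alpha = 0.05.


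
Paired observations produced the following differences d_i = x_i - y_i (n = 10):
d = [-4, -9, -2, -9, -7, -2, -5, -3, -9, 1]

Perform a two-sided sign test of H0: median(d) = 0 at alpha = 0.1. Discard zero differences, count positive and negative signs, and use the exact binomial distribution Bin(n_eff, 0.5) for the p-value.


Step 1: Discard zero differences. Original n = 10; n_eff = number of nonzero differences = 10.
Nonzero differences (with sign): -4, -9, -2, -9, -7, -2, -5, -3, -9, +1
Step 2: Count signs: positive = 1, negative = 9.
Step 3: Under H0: P(positive) = 0.5, so the number of positives S ~ Bin(10, 0.5).
Step 4: Two-sided exact p-value = sum of Bin(10,0.5) probabilities at or below the observed probability = 0.021484.
Step 5: alpha = 0.1. reject H0.

n_eff = 10, pos = 1, neg = 9, p = 0.021484, reject H0.


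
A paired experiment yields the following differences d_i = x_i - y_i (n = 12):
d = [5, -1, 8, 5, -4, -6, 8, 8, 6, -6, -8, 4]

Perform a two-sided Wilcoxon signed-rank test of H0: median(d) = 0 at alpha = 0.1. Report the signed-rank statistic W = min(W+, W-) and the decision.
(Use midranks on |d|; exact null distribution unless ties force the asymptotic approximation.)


Step 1: Drop any zero differences (none here) and take |d_i|.
|d| = [5, 1, 8, 5, 4, 6, 8, 8, 6, 6, 8, 4]
Step 2: Midrank |d_i| (ties get averaged ranks).
ranks: |5|->4.5, |1|->1, |8|->10.5, |5|->4.5, |4|->2.5, |6|->7, |8|->10.5, |8|->10.5, |6|->7, |6|->7, |8|->10.5, |4|->2.5
Step 3: Attach original signs; sum ranks with positive sign and with negative sign.
W+ = 4.5 + 10.5 + 4.5 + 10.5 + 10.5 + 7 + 2.5 = 50
W- = 1 + 2.5 + 7 + 7 + 10.5 = 28
(Check: W+ + W- = 78 should equal n(n+1)/2 = 78.)
Step 4: Test statistic W = min(W+, W-) = 28.
Step 5: Ties in |d|, so use the tie-corrected normal approximation.
        E[W] = n(n+1)/4 = 12*13/4 = 39.
        Tie groups: |d|=4 (t=2), |d|=5 (t=2), |d|=6 (t=3), |d|=8 (t=4); sum(t^3 - t) = 96.
        Var[W] = n(n+1)(2n+1)/24 - sum(t^3-t)/48 = 3900/24 - 96/48 = 160.5.
        z = (W - E[W]) / sqrt(Var[W]) = (28 - 39) / 12.6689 = -0.8683.
        Two-sided p = 2*Phi(z) = 0.385246.
Step 6: alpha = 0.1. fail to reject H0.

W+ = 50, W- = 28, W = min = 28, p = 0.385246, fail to reject H0.


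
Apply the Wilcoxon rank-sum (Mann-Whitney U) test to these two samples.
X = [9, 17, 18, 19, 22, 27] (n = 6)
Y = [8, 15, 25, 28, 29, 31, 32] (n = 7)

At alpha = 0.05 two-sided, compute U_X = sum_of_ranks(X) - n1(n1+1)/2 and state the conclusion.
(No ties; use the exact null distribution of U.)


Step 1: Combine and sort all 13 observations; assign midranks.
sorted (value, group): (8,Y), (9,X), (15,Y), (17,X), (18,X), (19,X), (22,X), (25,Y), (27,X), (28,Y), (29,Y), (31,Y), (32,Y)
ranks: 8->1, 9->2, 15->3, 17->4, 18->5, 19->6, 22->7, 25->8, 27->9, 28->10, 29->11, 31->12, 32->13
Step 2: Rank sum for X: R1 = 2 + 4 + 5 + 6 + 7 + 9 = 33.
Step 3: U_X = R1 - n1(n1+1)/2 = 33 - 6*7/2 = 33 - 21 = 12.
       U_Y = n1*n2 - U_X = 42 - 12 = 30.
Step 4: No ties, so the exact null distribution of U (based on enumerating the C(13,6) = 1716 equally likely rank assignments) gives the two-sided p-value.
Step 5: p-value = 0.234266; compare to alpha = 0.05. fail to reject H0.

U_X = 12, p = 0.234266, fail to reject H0 at alpha = 0.05.


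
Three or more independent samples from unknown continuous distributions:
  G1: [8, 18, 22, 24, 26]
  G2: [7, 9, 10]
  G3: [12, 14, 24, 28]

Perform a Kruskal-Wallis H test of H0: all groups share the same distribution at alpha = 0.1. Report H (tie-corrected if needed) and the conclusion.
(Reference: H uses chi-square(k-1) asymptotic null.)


Step 1: Combine all N = 12 observations and assign midranks.
sorted (value, group, rank): (7,G2,1), (8,G1,2), (9,G2,3), (10,G2,4), (12,G3,5), (14,G3,6), (18,G1,7), (22,G1,8), (24,G1,9.5), (24,G3,9.5), (26,G1,11), (28,G3,12)
Step 2: Sum ranks within each group.
R_1 = 37.5 (n_1 = 5)
R_2 = 8 (n_2 = 3)
R_3 = 32.5 (n_3 = 4)
Step 3: H = 12/(N(N+1)) * sum(R_i^2/n_i) - 3(N+1)
     = 12/(12*13) * (37.5^2/5 + 8^2/3 + 32.5^2/4) - 3*13
     = 0.076923 * 566.646 - 39
     = 4.588141.
Step 4: Ties present; correction factor C = 1 - 6/(12^3 - 12) = 0.996503. Corrected H = 4.588141 / 0.996503 = 4.604240.
Step 5: Under H0, H ~ chi^2(2); p-value = 0.100047.
Step 6: alpha = 0.1. fail to reject H0.

H = 4.6042, df = 2, p = 0.100047, fail to reject H0.


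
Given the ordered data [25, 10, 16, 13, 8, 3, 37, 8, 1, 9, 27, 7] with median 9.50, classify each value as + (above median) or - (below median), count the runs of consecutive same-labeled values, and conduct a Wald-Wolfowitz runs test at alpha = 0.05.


Step 1: Compute median = 9.50; label A = above, B = below.
Labels in order: AAAABBABBBAB  (n_A = 6, n_B = 6)
Step 2: Count runs R = 6.
Step 3: Under H0 (random ordering), E[R] = 2*n_A*n_B/(n_A+n_B) + 1 = 2*6*6/12 + 1 = 7.0000.
        Var[R] = 2*n_A*n_B*(2*n_A*n_B - n_A - n_B) / ((n_A+n_B)^2 * (n_A+n_B-1)) = 4320/1584 = 2.7273.
        SD[R] = 1.6514.
Step 4: Continuity-corrected z = (R + 0.5 - E[R]) / SD[R] = (6 + 0.5 - 7.0000) / 1.6514 = -0.3028.
Step 5: Two-sided p-value via normal approximation = 2*(1 - Phi(|z|)) = 0.762069.
Step 6: alpha = 0.05. fail to reject H0.

R = 6, z = -0.3028, p = 0.762069, fail to reject H0.


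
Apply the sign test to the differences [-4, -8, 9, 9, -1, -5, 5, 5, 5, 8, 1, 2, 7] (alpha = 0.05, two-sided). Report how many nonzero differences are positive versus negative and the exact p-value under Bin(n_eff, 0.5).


Step 1: Discard zero differences. Original n = 13; n_eff = number of nonzero differences = 13.
Nonzero differences (with sign): -4, -8, +9, +9, -1, -5, +5, +5, +5, +8, +1, +2, +7
Step 2: Count signs: positive = 9, negative = 4.
Step 3: Under H0: P(positive) = 0.5, so the number of positives S ~ Bin(13, 0.5).
Step 4: Two-sided exact p-value = sum of Bin(13,0.5) probabilities at or below the observed probability = 0.266846.
Step 5: alpha = 0.05. fail to reject H0.

n_eff = 13, pos = 9, neg = 4, p = 0.266846, fail to reject H0.


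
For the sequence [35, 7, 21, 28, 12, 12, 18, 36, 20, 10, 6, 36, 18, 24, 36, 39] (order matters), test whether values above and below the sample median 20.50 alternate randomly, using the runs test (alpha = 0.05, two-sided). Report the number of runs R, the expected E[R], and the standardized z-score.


Step 1: Compute median = 20.50; label A = above, B = below.
Labels in order: ABAABBBABBBABAAA  (n_A = 8, n_B = 8)
Step 2: Count runs R = 9.
Step 3: Under H0 (random ordering), E[R] = 2*n_A*n_B/(n_A+n_B) + 1 = 2*8*8/16 + 1 = 9.0000.
        Var[R] = 2*n_A*n_B*(2*n_A*n_B - n_A - n_B) / ((n_A+n_B)^2 * (n_A+n_B-1)) = 14336/3840 = 3.7333.
        SD[R] = 1.9322.
Step 4: R = E[R], so z = 0 with no continuity correction.
Step 5: Two-sided p-value via normal approximation = 2*(1 - Phi(|z|)) = 1.000000.
Step 6: alpha = 0.05. fail to reject H0.

R = 9, z = 0.0000, p = 1.000000, fail to reject H0.


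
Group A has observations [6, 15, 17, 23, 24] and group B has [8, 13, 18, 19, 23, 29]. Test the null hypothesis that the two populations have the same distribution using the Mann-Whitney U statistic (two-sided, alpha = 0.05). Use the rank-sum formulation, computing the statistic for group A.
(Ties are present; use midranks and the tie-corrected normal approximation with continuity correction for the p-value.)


Step 1: Combine and sort all 11 observations; assign midranks.
sorted (value, group): (6,X), (8,Y), (13,Y), (15,X), (17,X), (18,Y), (19,Y), (23,X), (23,Y), (24,X), (29,Y)
ranks: 6->1, 8->2, 13->3, 15->4, 17->5, 18->6, 19->7, 23->8.5, 23->8.5, 24->10, 29->11
Step 2: Rank sum for X: R1 = 1 + 4 + 5 + 8.5 + 10 = 28.5.
Step 3: U_X = R1 - n1(n1+1)/2 = 28.5 - 5*6/2 = 28.5 - 15 = 13.5.
       U_Y = n1*n2 - U_X = 30 - 13.5 = 16.5.
Step 4: Ties are present, so use the tie-corrected normal approximation (with continuity correction) for the p-value.
Step 5: p-value = 0.854805; compare to alpha = 0.05. fail to reject H0.

U_X = 13.5, p = 0.854805, fail to reject H0 at alpha = 0.05.


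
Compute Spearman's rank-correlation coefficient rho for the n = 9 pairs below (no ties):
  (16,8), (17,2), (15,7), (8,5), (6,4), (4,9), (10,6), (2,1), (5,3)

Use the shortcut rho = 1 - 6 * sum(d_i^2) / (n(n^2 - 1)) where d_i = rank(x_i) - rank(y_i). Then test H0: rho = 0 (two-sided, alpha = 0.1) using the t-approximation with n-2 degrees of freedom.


Step 1: Rank x and y separately (midranks; no ties here).
rank(x): 16->8, 17->9, 15->7, 8->5, 6->4, 4->2, 10->6, 2->1, 5->3
rank(y): 8->8, 2->2, 7->7, 5->5, 4->4, 9->9, 6->6, 1->1, 3->3
Step 2: d_i = R_x(i) - R_y(i); compute d_i^2.
  (8-8)^2=0, (9-2)^2=49, (7-7)^2=0, (5-5)^2=0, (4-4)^2=0, (2-9)^2=49, (6-6)^2=0, (1-1)^2=0, (3-3)^2=0
sum(d^2) = 98.
Step 3: rho = 1 - 6*98 / (9*(9^2 - 1)) = 1 - 588/720 = 0.183333.
Step 4: Under H0, t = rho * sqrt((n-2)/(1-rho^2)) = 0.4934 ~ t(7).
Step 5: Two-sided p-value from the t-distribution with 7 df = 0.636820.
Step 6: alpha = 0.1. fail to reject H0.

rho = 0.1833, p = 0.636820, fail to reject H0 at alpha = 0.1.


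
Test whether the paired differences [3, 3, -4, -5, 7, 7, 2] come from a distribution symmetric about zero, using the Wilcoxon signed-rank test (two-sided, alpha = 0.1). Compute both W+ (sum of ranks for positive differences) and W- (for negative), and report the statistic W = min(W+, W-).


Step 1: Drop any zero differences (none here) and take |d_i|.
|d| = [3, 3, 4, 5, 7, 7, 2]
Step 2: Midrank |d_i| (ties get averaged ranks).
ranks: |3|->2.5, |3|->2.5, |4|->4, |5|->5, |7|->6.5, |7|->6.5, |2|->1
Step 3: Attach original signs; sum ranks with positive sign and with negative sign.
W+ = 2.5 + 2.5 + 6.5 + 6.5 + 1 = 19
W- = 4 + 5 = 9
(Check: W+ + W- = 28 should equal n(n+1)/2 = 28.)
Step 4: Test statistic W = min(W+, W-) = 9.
Step 5: Ties in |d|, so use the tie-corrected normal approximation.
        E[W] = n(n+1)/4 = 7*8/4 = 14.
        Tie groups: |d|=3 (t=2), |d|=7 (t=2); sum(t^3 - t) = 12.
        Var[W] = n(n+1)(2n+1)/24 - sum(t^3-t)/48 = 840/24 - 12/48 = 34.75.
        z = (W - E[W]) / sqrt(Var[W]) = (9 - 14) / 5.8949 = -0.8482.
        Two-sided p = 2*Phi(z) = 0.396333.
Step 6: alpha = 0.1. fail to reject H0.

W+ = 19, W- = 9, W = min = 9, p = 0.396333, fail to reject H0.


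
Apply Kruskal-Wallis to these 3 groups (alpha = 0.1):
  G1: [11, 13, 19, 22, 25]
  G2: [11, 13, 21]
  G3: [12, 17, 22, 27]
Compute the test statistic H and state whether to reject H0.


Step 1: Combine all N = 12 observations and assign midranks.
sorted (value, group, rank): (11,G1,1.5), (11,G2,1.5), (12,G3,3), (13,G1,4.5), (13,G2,4.5), (17,G3,6), (19,G1,7), (21,G2,8), (22,G1,9.5), (22,G3,9.5), (25,G1,11), (27,G3,12)
Step 2: Sum ranks within each group.
R_1 = 33.5 (n_1 = 5)
R_2 = 14 (n_2 = 3)
R_3 = 30.5 (n_3 = 4)
Step 3: H = 12/(N(N+1)) * sum(R_i^2/n_i) - 3(N+1)
     = 12/(12*13) * (33.5^2/5 + 14^2/3 + 30.5^2/4) - 3*13
     = 0.076923 * 522.346 - 39
     = 1.180449.
Step 4: Ties present; correction factor C = 1 - 18/(12^3 - 12) = 0.989510. Corrected H = 1.180449 / 0.989510 = 1.192962.
Step 5: Under H0, H ~ chi^2(2); p-value = 0.550746.
Step 6: alpha = 0.1. fail to reject H0.

H = 1.1930, df = 2, p = 0.550746, fail to reject H0.


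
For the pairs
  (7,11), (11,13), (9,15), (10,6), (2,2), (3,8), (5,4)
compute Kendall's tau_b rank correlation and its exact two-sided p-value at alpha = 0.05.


Step 1: Enumerate the 21 unordered pairs (i,j) with i<j and classify each by sign(x_j-x_i) * sign(y_j-y_i).
  (1,2):dx=+4,dy=+2->C; (1,3):dx=+2,dy=+4->C; (1,4):dx=+3,dy=-5->D; (1,5):dx=-5,dy=-9->C
  (1,6):dx=-4,dy=-3->C; (1,7):dx=-2,dy=-7->C; (2,3):dx=-2,dy=+2->D; (2,4):dx=-1,dy=-7->C
  (2,5):dx=-9,dy=-11->C; (2,6):dx=-8,dy=-5->C; (2,7):dx=-6,dy=-9->C; (3,4):dx=+1,dy=-9->D
  (3,5):dx=-7,dy=-13->C; (3,6):dx=-6,dy=-7->C; (3,7):dx=-4,dy=-11->C; (4,5):dx=-8,dy=-4->C
  (4,6):dx=-7,dy=+2->D; (4,7):dx=-5,dy=-2->C; (5,6):dx=+1,dy=+6->C; (5,7):dx=+3,dy=+2->C
  (6,7):dx=+2,dy=-4->D
Step 2: C = 16, D = 5, total pairs = 21.
Step 3: tau = (C - D)/(n(n-1)/2) = (16 - 5)/21 = 0.523810.
Step 4: Exact two-sided p-value (enumerate n! = 5040 permutations of y under H0): p = 0.136111.
Step 5: alpha = 0.05. fail to reject H0.

tau_b = 0.5238 (C=16, D=5), p = 0.136111, fail to reject H0.
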